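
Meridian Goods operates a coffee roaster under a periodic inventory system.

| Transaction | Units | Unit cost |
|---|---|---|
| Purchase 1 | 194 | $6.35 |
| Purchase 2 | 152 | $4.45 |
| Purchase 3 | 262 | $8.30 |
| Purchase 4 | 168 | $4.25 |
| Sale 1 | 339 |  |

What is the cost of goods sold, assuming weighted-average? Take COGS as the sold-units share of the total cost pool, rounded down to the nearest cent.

Sale 1, sell 339: 339/776 × $4,796.90 → $2,095.55
Ending inventory (cost pool remaining) = $2,701.35
Check: goods available $4,796.90 = COGS $2,095.55 + ending $2,701.35

COGS = $2,095.55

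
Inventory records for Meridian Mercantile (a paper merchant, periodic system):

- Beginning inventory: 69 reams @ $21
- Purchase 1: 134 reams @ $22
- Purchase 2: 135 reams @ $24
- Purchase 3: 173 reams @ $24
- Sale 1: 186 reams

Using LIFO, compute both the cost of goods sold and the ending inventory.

COGS = $4,464; ending inventory = $7,325

Sale 1 (186) [LIFO — newest first]: 173 @ $24 + 13 @ $24 = $4,464
Ending inventory: 69 @ $21 + 134 @ $22 + 122 @ $24 = $7,325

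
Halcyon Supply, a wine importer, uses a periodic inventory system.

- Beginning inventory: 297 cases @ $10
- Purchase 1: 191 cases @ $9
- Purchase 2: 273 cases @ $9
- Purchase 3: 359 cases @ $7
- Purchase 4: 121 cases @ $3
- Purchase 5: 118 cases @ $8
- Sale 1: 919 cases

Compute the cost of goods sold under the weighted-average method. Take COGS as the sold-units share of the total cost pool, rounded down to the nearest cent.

COGS = $7,415.56

Sale 1, sell 919: 919/1359 × $10,966.00 → $7,415.56
Ending inventory (cost pool remaining) = $3,550.44
Check: goods available $10,966.00 = COGS $7,415.56 + ending $3,550.44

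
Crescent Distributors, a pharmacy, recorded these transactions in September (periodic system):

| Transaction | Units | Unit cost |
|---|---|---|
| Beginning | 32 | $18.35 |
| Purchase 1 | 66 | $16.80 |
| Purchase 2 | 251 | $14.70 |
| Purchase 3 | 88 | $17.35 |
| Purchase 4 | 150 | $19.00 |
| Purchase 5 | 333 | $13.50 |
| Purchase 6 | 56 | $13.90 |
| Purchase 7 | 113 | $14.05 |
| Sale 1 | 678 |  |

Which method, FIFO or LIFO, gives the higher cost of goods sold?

FIFO

FIFO COGS: 32 @ $18.35 + 66 @ $16.80 + 251 @ $14.70 + 88 @ $17.35 + 150 @ $19.00 + 91 @ $13.50 = $10,991.00
LIFO COGS: 113 @ $14.05 + 56 @ $13.90 + 333 @ $13.50 + 150 @ $19.00 + 26 @ $17.35 = $10,162.65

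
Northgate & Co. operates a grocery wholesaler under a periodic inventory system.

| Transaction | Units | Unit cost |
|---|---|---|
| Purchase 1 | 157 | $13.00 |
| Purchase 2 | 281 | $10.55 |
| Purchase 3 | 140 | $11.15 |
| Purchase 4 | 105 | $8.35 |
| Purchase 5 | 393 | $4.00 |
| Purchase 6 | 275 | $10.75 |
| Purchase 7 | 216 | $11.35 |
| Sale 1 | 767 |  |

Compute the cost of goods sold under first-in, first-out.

COGS = $7,779.30

Sale 1 (767) [FIFO — oldest first]: 157 @ $13.00 + 281 @ $10.55 + 140 @ $11.15 + 105 @ $8.35 + 84 @ $4.00 = $7,779.30
Ending inventory: 309 @ $4.00 + 275 @ $10.75 + 216 @ $11.35 = $6,643.85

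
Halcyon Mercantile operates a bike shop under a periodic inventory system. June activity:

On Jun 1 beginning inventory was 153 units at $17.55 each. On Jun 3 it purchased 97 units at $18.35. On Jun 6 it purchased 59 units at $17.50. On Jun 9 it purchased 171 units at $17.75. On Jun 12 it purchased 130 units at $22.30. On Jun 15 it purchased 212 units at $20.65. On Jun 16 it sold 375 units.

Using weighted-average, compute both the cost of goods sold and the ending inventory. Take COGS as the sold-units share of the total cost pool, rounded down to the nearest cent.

Jun 16, sell 375: 375/822 × $15,809.65 → $7,212.43
Ending inventory (cost pool remaining) = $8,597.22

COGS = $7,212.43; ending inventory = $8,597.22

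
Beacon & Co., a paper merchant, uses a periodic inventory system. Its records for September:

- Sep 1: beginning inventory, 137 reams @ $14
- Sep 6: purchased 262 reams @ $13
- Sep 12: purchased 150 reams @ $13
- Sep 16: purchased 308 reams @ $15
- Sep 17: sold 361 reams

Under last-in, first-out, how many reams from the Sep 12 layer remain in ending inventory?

Sep 17, 361 sold [LIFO — newest first]: 308 @ $15 + 53 @ $13 = $5,309
Ending inventory: 137 @ $14 + 262 @ $13 + 97 @ $13 = $6,585
Check: goods available $11,894 = COGS $5,309 + ending $6,585

97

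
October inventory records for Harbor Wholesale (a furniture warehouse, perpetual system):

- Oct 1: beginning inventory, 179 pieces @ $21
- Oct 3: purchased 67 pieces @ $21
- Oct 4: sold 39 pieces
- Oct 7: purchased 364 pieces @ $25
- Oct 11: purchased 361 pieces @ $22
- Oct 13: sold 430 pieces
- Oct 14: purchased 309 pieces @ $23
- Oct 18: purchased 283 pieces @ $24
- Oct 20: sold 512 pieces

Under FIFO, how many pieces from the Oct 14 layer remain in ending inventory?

299

Oct 4, 39 sold [FIFO — oldest first]: 39 @ $21 = $819
Oct 13, 430 sold [FIFO — oldest first]: 140 @ $21 + 67 @ $21 + 223 @ $25 = $9,922
Oct 20, 512 sold [FIFO — oldest first]: 141 @ $25 + 361 @ $22 + 10 @ $23 = $11,697
Total COGS = $819 + $9,922 + $11,697 = $22,438
Ending inventory: 299 @ $23 + 283 @ $24 = $13,669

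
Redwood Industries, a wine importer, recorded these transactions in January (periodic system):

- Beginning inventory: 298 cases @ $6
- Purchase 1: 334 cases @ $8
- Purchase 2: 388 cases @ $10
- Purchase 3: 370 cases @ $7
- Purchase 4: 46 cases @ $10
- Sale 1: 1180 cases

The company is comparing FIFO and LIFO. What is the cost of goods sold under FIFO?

FIFO COGS: 298 @ $6 + 334 @ $8 + 388 @ $10 + 160 @ $7 = $9,460
LIFO COGS: 46 @ $10 + 370 @ $7 + 388 @ $10 + 334 @ $8 + 42 @ $6 = $9,854

COGS = $9,460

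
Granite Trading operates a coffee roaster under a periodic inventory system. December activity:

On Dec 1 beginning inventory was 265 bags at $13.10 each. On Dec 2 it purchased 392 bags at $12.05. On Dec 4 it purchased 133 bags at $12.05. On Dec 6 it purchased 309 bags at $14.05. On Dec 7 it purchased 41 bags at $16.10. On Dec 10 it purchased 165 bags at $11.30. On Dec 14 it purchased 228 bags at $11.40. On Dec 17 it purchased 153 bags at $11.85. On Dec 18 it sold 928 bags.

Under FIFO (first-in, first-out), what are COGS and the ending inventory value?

COGS = $11,736.65; ending inventory = $9,339.40

Dec 18, 928 sold [FIFO — oldest first]: 265 @ $13.10 + 392 @ $12.05 + 133 @ $12.05 + 138 @ $14.05 = $11,736.65
Ending inventory: 171 @ $14.05 + 41 @ $16.10 + 165 @ $11.30 + 228 @ $11.40 + 153 @ $11.85 = $9,339.40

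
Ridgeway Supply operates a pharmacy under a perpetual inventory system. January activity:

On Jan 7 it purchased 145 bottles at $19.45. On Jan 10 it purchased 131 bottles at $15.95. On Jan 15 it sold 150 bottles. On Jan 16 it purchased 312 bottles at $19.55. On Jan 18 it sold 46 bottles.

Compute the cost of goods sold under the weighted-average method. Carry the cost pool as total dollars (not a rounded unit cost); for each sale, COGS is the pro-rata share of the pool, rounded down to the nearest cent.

COGS = $3,544.30

After Jan 7: 145 on hand, pool $2,820.25 (≈ $19.4500 each)
After Jan 10: 276 on hand, pool $4,909.70 (≈ $17.7888 each)
Jan 15, sell 150: 150/276 × $4,909.70 → $2,668.31
After Jan 16: 438 on hand, pool $8,340.99 (≈ $19.0434 each)
Jan 18, sell 46: 46/438 × $8,340.99 → $875.99
Total COGS = $2,668.31 + $875.99 = $3,544.30
Ending inventory (cost pool remaining) = $7,465.00
Check: goods available $11,009.30 = COGS $3,544.30 + ending $7,465.00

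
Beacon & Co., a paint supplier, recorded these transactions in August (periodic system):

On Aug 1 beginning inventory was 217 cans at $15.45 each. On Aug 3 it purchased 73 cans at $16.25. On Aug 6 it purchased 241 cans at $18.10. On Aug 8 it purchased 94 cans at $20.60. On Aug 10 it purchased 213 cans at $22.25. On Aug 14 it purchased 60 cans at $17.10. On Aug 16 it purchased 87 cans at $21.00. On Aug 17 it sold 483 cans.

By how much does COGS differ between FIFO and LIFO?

$2,021.35

FIFO COGS: 217 @ $15.45 + 73 @ $16.25 + 193 @ $18.10 = $8,032.20
LIFO COGS: 87 @ $21.00 + 60 @ $17.10 + 213 @ $22.25 + 94 @ $20.60 + 29 @ $18.10 = $10,053.55
Difference = |$8,032.20 − $10,053.55| = $2,021.35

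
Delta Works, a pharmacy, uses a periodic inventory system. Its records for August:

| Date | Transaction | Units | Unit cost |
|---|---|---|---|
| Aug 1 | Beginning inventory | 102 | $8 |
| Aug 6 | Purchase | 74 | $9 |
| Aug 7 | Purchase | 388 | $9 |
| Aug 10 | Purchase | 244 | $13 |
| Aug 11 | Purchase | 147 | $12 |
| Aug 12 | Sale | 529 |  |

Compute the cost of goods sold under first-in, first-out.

Aug 12, 529 sold [FIFO — oldest first]: 102 @ $8 + 74 @ $9 + 353 @ $9 = $4,659
Ending inventory: 35 @ $9 + 244 @ $13 + 147 @ $12 = $5,251

COGS = $4,659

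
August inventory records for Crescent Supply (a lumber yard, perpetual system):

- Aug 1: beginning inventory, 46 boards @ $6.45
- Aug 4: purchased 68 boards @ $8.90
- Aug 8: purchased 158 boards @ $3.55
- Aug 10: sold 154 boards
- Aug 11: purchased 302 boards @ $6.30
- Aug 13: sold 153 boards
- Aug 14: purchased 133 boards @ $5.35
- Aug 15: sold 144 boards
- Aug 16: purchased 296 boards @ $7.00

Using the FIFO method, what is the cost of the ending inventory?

Aug 10, 154 sold [FIFO — oldest first]: 46 @ $6.45 + 68 @ $8.90 + 40 @ $3.55 = $1,043.90
Aug 13, 153 sold [FIFO — oldest first]: 118 @ $3.55 + 35 @ $6.30 = $639.40
Aug 15, 144 sold [FIFO — oldest first]: 144 @ $6.30 = $907.20
Total COGS = $1,043.90 + $639.40 + $907.20 = $2,590.50
Ending inventory: 123 @ $6.30 + 133 @ $5.35 + 296 @ $7.00 = $3,558.45
Check: goods available $6,148.95 = COGS $2,590.50 + ending $3,558.45

Ending inventory = $3,558.45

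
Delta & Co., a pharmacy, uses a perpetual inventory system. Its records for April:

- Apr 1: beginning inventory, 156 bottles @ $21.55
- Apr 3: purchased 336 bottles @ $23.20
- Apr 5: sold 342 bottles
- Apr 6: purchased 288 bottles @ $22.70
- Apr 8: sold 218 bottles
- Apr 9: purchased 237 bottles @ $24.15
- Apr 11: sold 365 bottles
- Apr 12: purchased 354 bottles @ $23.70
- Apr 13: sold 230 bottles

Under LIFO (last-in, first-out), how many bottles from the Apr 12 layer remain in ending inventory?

124

Apr 5, 342 sold [LIFO — newest first]: 336 @ $23.20 + 6 @ $21.55 = $7,924.50
Apr 8, 218 sold [LIFO — newest first]: 218 @ $22.70 = $4,948.60
Apr 11, 365 sold [LIFO — newest first]: 237 @ $24.15 + 70 @ $22.70 + 58 @ $21.55 = $8,562.45
Apr 13, 230 sold [LIFO — newest first]: 230 @ $23.70 = $5,451.00
Total COGS = $7,924.50 + $4,948.60 + $8,562.45 + $5,451.00 = $26,886.55
Ending inventory: 92 @ $21.55 + 124 @ $23.70 = $4,921.40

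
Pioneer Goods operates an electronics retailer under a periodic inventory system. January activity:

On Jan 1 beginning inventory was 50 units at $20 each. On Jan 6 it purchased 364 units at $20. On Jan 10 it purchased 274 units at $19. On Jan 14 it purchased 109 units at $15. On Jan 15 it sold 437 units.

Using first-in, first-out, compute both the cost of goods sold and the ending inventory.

COGS = $8,717; ending inventory = $6,404

Jan 15, 437 sold [FIFO — oldest first]: 50 @ $20 + 364 @ $20 + 23 @ $19 = $8,717
Ending inventory: 251 @ $19 + 109 @ $15 = $6,404
Check: goods available $15,121 = COGS $8,717 + ending $6,404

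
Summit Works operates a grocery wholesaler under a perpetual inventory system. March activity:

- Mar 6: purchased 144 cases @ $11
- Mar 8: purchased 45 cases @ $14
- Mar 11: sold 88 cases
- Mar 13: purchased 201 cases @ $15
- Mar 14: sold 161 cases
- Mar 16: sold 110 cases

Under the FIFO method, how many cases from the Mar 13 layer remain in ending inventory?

Mar 11, 88 sold [FIFO — oldest first]: 88 @ $11 = $968
Mar 14, 161 sold [FIFO — oldest first]: 56 @ $11 + 45 @ $14 + 60 @ $15 = $2,146
Mar 16, 110 sold [FIFO — oldest first]: 110 @ $15 = $1,650
Total COGS = $968 + $2,146 + $1,650 = $4,764
Ending inventory: 31 @ $15 = $465
Check: goods available $5,229 = COGS $4,764 + ending $465

31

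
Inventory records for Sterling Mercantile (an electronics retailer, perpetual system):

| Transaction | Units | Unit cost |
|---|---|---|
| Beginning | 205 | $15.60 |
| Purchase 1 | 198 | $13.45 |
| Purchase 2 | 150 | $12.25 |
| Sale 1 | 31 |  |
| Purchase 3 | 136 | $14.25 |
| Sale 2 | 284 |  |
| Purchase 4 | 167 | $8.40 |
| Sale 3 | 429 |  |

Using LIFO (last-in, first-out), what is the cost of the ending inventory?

Sale 1 (31) [LIFO — newest first]: 31 @ $12.25 = $379.75
Sale 2 (284) [LIFO — newest first]: 136 @ $14.25 + 119 @ $12.25 + 29 @ $13.45 = $3,785.80
Sale 3 (429) [LIFO — newest first]: 167 @ $8.40 + 169 @ $13.45 + 93 @ $15.60 = $5,126.65
Total COGS = $379.75 + $3,785.80 + $5,126.65 = $9,292.20
Ending inventory: 112 @ $15.60 = $1,747.20
Check: goods available $11,039.40 = COGS $9,292.20 + ending $1,747.20

Ending inventory = $1,747.20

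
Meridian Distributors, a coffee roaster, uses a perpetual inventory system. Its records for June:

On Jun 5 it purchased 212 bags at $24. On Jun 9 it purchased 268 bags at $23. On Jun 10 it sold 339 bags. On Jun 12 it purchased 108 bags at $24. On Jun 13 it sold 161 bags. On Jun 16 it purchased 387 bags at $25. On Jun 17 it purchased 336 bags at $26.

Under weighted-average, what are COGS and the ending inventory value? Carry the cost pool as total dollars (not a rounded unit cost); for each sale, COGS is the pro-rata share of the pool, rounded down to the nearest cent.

COGS = $11,759.82; ending inventory = $20,495.18

After Jun 5: 212 on hand, pool $5,088.00 (≈ $24.0000 each)
After Jun 9: 480 on hand, pool $11,252.00 (≈ $23.4417 each)
Jun 10, sell 339: 339/480 × $11,252.00 → $7,946.72
After Jun 12: 249 on hand, pool $5,897.28 (≈ $23.6839 each)
Jun 13, sell 161: 161/249 × $5,897.28 → $3,813.10
After Jun 16: 475 on hand, pool $11,759.18 (≈ $24.7562 each)
After Jun 17: 811 on hand, pool $20,495.18 (≈ $25.2715 each)
Total COGS = $7,946.72 + $3,813.10 = $11,759.82
Ending inventory (cost pool remaining) = $20,495.18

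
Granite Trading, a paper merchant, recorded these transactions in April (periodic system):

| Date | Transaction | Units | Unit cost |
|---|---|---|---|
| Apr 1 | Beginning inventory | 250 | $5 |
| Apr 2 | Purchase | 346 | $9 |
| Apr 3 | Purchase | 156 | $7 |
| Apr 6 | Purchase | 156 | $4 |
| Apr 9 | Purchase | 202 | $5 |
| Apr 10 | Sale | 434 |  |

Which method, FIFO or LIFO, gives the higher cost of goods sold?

FIFO

FIFO COGS: 250 @ $5 + 184 @ $9 = $2,906
LIFO COGS: 202 @ $5 + 156 @ $4 + 76 @ $7 = $2,166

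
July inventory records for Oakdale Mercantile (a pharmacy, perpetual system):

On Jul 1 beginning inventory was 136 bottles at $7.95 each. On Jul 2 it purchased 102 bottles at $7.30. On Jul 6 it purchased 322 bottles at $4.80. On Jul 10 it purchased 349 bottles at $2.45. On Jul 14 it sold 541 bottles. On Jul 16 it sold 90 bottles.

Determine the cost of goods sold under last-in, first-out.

Jul 14, 541 sold [LIFO — newest first]: 349 @ $2.45 + 192 @ $4.80 = $1,776.65
Jul 16, 90 sold [LIFO — newest first]: 90 @ $4.80 = $432.00
Total COGS = $1,776.65 + $432.00 = $2,208.65
Ending inventory: 136 @ $7.95 + 102 @ $7.30 + 40 @ $4.80 = $2,017.80
Check: goods available $4,226.45 = COGS $2,208.65 + ending $2,017.80

COGS = $2,208.65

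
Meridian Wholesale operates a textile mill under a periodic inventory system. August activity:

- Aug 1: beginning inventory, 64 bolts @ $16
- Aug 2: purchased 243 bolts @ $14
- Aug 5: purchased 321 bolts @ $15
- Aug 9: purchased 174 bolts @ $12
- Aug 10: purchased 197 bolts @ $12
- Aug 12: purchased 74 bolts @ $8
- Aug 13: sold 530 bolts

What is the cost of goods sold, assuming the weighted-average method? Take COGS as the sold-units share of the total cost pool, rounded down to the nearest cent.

Aug 13, sell 530: 530/1073 × $14,285.00 → $7,055.96
Ending inventory (cost pool remaining) = $7,229.04

COGS = $7,055.96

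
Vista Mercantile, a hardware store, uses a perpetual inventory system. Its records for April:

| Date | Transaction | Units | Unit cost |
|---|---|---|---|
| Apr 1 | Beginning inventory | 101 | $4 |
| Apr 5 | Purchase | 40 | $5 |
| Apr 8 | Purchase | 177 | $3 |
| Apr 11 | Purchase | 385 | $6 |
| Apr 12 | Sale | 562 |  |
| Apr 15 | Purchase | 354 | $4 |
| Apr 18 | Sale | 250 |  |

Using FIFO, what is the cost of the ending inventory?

Apr 12, 562 sold [FIFO — oldest first]: 101 @ $4 + 40 @ $5 + 177 @ $3 + 244 @ $6 = $2,599
Apr 18, 250 sold [FIFO — oldest first]: 141 @ $6 + 109 @ $4 = $1,282
Total COGS = $2,599 + $1,282 = $3,881
Ending inventory: 245 @ $4 = $980
Check: goods available $4,861 = COGS $3,881 + ending $980

Ending inventory = $980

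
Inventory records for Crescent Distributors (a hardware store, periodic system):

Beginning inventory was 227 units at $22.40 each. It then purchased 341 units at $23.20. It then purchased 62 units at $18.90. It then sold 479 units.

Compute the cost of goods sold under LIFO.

Sale 1 (479) [LIFO — newest first]: 62 @ $18.90 + 341 @ $23.20 + 76 @ $22.40 = $10,785.40
Ending inventory: 151 @ $22.40 = $3,382.40

COGS = $10,785.40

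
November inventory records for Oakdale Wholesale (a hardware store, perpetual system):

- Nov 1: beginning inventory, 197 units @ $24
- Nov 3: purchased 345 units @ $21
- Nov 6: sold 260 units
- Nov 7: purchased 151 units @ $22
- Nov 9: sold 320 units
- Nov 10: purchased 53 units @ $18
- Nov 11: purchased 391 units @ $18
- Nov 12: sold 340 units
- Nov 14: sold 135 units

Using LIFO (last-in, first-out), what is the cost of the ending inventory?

Ending inventory = $1,968

Nov 6, 260 sold [LIFO — newest first]: 260 @ $21 = $5,460
Nov 9, 320 sold [LIFO — newest first]: 151 @ $22 + 85 @ $21 + 84 @ $24 = $7,123
Nov 12, 340 sold [LIFO — newest first]: 340 @ $18 = $6,120
Nov 14, 135 sold [LIFO — newest first]: 51 @ $18 + 53 @ $18 + 31 @ $24 = $2,616
Total COGS = $5,460 + $7,123 + $6,120 + $2,616 = $21,319
Ending inventory: 82 @ $24 = $1,968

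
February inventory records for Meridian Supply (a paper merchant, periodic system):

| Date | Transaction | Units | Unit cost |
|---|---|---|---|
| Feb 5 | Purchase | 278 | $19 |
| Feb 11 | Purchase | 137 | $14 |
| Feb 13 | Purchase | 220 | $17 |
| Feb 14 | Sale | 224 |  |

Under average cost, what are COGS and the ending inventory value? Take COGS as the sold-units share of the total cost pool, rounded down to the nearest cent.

Feb 14, sell 224: 224/635 × $10,940.00 → $3,859.14
Ending inventory (cost pool remaining) = $7,080.86
Check: goods available $10,940.00 = COGS $3,859.14 + ending $7,080.86

COGS = $3,859.14; ending inventory = $7,080.86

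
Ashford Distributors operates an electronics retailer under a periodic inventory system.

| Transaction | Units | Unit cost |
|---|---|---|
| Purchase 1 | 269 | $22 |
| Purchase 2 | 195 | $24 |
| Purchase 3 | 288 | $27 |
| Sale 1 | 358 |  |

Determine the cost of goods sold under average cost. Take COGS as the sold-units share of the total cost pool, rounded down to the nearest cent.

Sale 1, sell 358: 358/752 × $18,374.00 → $8,747.19
Ending inventory (cost pool remaining) = $9,626.81

COGS = $8,747.19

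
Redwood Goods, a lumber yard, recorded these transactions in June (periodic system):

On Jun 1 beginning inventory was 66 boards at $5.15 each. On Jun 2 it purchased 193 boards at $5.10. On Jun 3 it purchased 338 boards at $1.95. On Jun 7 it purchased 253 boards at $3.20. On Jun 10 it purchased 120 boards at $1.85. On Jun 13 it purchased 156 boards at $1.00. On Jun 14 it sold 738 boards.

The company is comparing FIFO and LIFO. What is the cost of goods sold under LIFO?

COGS = $1,595.15

FIFO COGS: 66 @ $5.15 + 193 @ $5.10 + 338 @ $1.95 + 141 @ $3.20 = $2,434.50
LIFO COGS: 156 @ $1.00 + 120 @ $1.85 + 253 @ $3.20 + 209 @ $1.95 = $1,595.15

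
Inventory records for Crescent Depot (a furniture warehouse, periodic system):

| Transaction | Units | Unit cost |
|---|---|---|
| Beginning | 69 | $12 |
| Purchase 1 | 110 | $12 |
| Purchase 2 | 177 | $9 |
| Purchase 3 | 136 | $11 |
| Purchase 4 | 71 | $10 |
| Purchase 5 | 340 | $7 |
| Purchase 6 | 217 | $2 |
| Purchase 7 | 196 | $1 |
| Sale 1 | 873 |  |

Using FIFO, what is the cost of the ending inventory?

Sale 1 (873) [FIFO — oldest first]: 69 @ $12 + 110 @ $12 + 177 @ $9 + 136 @ $11 + 71 @ $10 + 310 @ $7 = $8,117
Ending inventory: 30 @ $7 + 217 @ $2 + 196 @ $1 = $840
Check: goods available $8,957 = COGS $8,117 + ending $840

Ending inventory = $840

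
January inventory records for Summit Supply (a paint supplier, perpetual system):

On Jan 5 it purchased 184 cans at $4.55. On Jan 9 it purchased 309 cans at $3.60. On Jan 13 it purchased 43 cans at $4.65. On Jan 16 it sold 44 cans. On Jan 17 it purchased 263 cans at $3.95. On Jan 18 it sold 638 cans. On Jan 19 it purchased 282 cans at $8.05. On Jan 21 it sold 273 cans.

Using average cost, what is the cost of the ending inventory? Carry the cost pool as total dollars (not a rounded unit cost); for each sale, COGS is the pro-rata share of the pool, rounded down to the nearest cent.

Ending inventory = $864.28

After Jan 5: 184 on hand, pool $837.20 (≈ $4.5500 each)
After Jan 9: 493 on hand, pool $1,949.60 (≈ $3.9546 each)
After Jan 13: 536 on hand, pool $2,149.55 (≈ $4.0104 each)
Jan 16, sell 44: 44/536 × $2,149.55 → $176.45
After Jan 17: 755 on hand, pool $3,011.95 (≈ $3.9893 each)
Jan 18, sell 638: 638/755 × $3,011.95 → $2,545.19
After Jan 19: 399 on hand, pool $2,736.86 (≈ $6.8593 each)
Jan 21, sell 273: 273/399 × $2,736.86 → $1,872.58
Total COGS = $176.45 + $2,545.19 + $1,872.58 = $4,594.22
Ending inventory (cost pool remaining) = $864.28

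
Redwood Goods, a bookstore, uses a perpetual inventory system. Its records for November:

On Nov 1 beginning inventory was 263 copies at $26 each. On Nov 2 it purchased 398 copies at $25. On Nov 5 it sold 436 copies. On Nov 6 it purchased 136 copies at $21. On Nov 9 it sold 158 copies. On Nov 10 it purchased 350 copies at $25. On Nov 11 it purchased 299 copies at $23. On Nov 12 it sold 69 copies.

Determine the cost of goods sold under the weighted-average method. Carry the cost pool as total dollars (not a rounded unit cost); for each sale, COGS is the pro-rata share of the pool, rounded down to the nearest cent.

After Nov 1: 263 on hand, pool $6,838.00 (≈ $26.0000 each)
After Nov 2: 661 on hand, pool $16,788.00 (≈ $25.3979 each)
Nov 5, sell 436: 436/661 × $16,788.00 → $11,073.47
After Nov 6: 361 on hand, pool $8,570.53 (≈ $23.7411 each)
Nov 9, sell 158: 158/361 × $8,570.53 → $3,751.09
After Nov 10: 553 on hand, pool $13,569.44 (≈ $24.5379 each)
After Nov 11: 852 on hand, pool $20,446.44 (≈ $23.9982 each)
Nov 12, sell 69: 69/852 × $20,446.44 → $1,655.87
Total COGS = $11,073.47 + $3,751.09 + $1,655.87 = $16,480.43
Ending inventory (cost pool remaining) = $18,790.57

COGS = $16,480.43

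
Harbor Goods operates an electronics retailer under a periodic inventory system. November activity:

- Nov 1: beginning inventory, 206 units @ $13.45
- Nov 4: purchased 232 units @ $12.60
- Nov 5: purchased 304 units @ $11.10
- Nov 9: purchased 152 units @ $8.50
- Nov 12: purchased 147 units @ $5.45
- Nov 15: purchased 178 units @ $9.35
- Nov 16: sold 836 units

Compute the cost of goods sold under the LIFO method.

Nov 16, 836 sold [LIFO — newest first]: 178 @ $9.35 + 147 @ $5.45 + 152 @ $8.50 + 304 @ $11.10 + 55 @ $12.60 = $7,824.85
Ending inventory: 206 @ $13.45 + 177 @ $12.60 = $5,000.90
Check: goods available $12,825.75 = COGS $7,824.85 + ending $5,000.90

COGS = $7,824.85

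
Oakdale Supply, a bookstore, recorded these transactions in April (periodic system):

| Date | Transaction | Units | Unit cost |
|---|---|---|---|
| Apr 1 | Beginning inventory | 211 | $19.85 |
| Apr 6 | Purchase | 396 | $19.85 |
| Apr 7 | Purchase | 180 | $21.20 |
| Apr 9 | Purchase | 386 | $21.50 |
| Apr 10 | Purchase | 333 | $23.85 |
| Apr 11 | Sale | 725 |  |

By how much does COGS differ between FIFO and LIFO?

$1,817.70

FIFO COGS: 211 @ $19.85 + 396 @ $19.85 + 118 @ $21.20 = $14,550.55
LIFO COGS: 333 @ $23.85 + 386 @ $21.50 + 6 @ $21.20 = $16,368.25
Difference = |$14,550.55 − $16,368.25| = $1,817.70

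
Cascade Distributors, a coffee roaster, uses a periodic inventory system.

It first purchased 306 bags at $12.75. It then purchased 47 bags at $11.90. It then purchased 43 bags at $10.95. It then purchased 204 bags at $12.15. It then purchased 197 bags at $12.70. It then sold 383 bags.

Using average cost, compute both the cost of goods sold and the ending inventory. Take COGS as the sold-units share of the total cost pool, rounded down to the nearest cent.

Sale 1, sell 383: 383/797 × $9,912.15 → $4,763.30
Ending inventory (cost pool remaining) = $5,148.85
Check: goods available $9,912.15 = COGS $4,763.30 + ending $5,148.85

COGS = $4,763.30; ending inventory = $5,148.85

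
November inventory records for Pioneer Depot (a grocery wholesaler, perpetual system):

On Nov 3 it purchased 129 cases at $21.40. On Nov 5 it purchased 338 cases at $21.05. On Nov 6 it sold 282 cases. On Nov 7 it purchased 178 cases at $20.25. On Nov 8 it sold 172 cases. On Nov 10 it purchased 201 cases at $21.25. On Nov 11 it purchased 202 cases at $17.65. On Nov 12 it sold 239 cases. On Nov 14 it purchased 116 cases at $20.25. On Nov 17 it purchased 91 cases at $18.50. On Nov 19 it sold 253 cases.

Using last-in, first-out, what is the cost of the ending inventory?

Nov 6, 282 sold [LIFO — newest first]: 282 @ $21.05 = $5,936.10
Nov 8, 172 sold [LIFO — newest first]: 172 @ $20.25 = $3,483.00
Nov 12, 239 sold [LIFO — newest first]: 202 @ $17.65 + 37 @ $21.25 = $4,351.55
Nov 19, 253 sold [LIFO — newest first]: 91 @ $18.50 + 116 @ $20.25 + 46 @ $21.25 = $5,010.00
Total COGS = $5,936.10 + $3,483.00 + $4,351.55 + $5,010.00 = $18,780.65
Ending inventory: 129 @ $21.40 + 56 @ $21.05 + 6 @ $20.25 + 118 @ $21.25 = $6,568.40
Check: goods available $25,349.05 = COGS $18,780.65 + ending $6,568.40

Ending inventory = $6,568.40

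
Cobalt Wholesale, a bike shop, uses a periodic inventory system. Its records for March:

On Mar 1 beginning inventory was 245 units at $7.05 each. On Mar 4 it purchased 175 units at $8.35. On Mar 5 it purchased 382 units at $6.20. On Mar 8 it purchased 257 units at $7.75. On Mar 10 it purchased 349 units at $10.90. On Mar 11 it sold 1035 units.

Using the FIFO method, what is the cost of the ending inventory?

Ending inventory = $3,990.10

Mar 11, 1035 sold [FIFO — oldest first]: 245 @ $7.05 + 175 @ $8.35 + 382 @ $6.20 + 233 @ $7.75 = $7,362.65
Ending inventory: 24 @ $7.75 + 349 @ $10.90 = $3,990.10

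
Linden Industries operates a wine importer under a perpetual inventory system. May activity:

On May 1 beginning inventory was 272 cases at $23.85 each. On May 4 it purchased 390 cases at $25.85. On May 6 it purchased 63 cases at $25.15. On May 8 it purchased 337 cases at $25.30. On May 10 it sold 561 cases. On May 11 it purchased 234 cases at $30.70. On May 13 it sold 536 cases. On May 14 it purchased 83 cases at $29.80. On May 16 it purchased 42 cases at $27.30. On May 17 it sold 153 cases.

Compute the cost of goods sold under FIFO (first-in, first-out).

May 10, 561 sold [FIFO — oldest first]: 272 @ $23.85 + 289 @ $25.85 = $13,957.85
May 13, 536 sold [FIFO — oldest first]: 101 @ $25.85 + 63 @ $25.15 + 337 @ $25.30 + 35 @ $30.70 = $13,795.90
May 17, 153 sold [FIFO — oldest first]: 153 @ $30.70 = $4,697.10
Total COGS = $13,957.85 + $13,795.90 + $4,697.10 = $32,450.85
Ending inventory: 46 @ $30.70 + 83 @ $29.80 + 42 @ $27.30 = $5,032.20

COGS = $32,450.85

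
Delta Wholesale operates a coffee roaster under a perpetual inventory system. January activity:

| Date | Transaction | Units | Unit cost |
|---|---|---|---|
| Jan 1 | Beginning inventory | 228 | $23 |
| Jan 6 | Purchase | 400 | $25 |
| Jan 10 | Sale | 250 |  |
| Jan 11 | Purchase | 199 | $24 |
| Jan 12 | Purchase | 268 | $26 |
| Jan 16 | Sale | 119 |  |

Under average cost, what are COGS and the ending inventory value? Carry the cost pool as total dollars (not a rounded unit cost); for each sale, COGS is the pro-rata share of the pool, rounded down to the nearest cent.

COGS = $9,014.53; ending inventory = $17,973.47

After Jan 1: 228 on hand, pool $5,244.00 (≈ $23.0000 each)
After Jan 6: 628 on hand, pool $15,244.00 (≈ $24.2739 each)
Jan 10, sell 250: 250/628 × $15,244.00 → $6,068.47
After Jan 11: 577 on hand, pool $13,951.53 (≈ $24.1794 each)
After Jan 12: 845 on hand, pool $20,919.53 (≈ $24.7568 each)
Jan 16, sell 119: 119/845 × $20,919.53 → $2,946.06
Total COGS = $6,068.47 + $2,946.06 = $9,014.53
Ending inventory (cost pool remaining) = $17,973.47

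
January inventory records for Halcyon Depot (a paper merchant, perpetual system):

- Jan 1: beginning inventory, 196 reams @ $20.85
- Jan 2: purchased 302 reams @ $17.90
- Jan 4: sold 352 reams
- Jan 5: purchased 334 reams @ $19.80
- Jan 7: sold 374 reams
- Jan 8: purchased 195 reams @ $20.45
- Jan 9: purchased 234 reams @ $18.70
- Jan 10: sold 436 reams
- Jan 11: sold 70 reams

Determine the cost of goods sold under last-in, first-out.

Jan 4, 352 sold [LIFO — newest first]: 302 @ $17.90 + 50 @ $20.85 = $6,448.30
Jan 7, 374 sold [LIFO — newest first]: 334 @ $19.80 + 40 @ $20.85 = $7,447.20
Jan 10, 436 sold [LIFO — newest first]: 234 @ $18.70 + 195 @ $20.45 + 7 @ $20.85 = $8,509.50
Jan 11, 70 sold [LIFO — newest first]: 70 @ $20.85 = $1,459.50
Total COGS = $6,448.30 + $7,447.20 + $8,509.50 + $1,459.50 = $23,864.50
Ending inventory: 29 @ $20.85 = $604.65

COGS = $23,864.50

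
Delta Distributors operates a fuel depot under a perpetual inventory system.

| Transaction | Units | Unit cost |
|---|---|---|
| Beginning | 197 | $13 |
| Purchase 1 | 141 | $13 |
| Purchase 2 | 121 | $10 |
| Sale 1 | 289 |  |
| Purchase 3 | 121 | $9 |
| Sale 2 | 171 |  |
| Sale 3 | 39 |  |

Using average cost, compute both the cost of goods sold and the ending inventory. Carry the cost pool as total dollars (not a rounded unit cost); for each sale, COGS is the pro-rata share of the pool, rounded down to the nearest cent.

COGS = $5,812.13; ending inventory = $880.87

After Beginning: 197 on hand, pool $2,561.00 (≈ $13.0000 each)
After Purchase 1: 338 on hand, pool $4,394.00 (≈ $13.0000 each)
After Purchase 2: 459 on hand, pool $5,604.00 (≈ $12.2092 each)
Sale 1, sell 289: 289/459 × $5,604.00 → $3,528.44
After Purchase 3: 291 on hand, pool $3,164.56 (≈ $10.8748 each)
Sale 2, sell 171: 171/291 × $3,164.56 → $1,859.58
Sale 3, sell 39: 39/120 × $1,304.98 → $424.11
Total COGS = $3,528.44 + $1,859.58 + $424.11 = $5,812.13
Ending inventory (cost pool remaining) = $880.87
Check: goods available $6,693.00 = COGS $5,812.13 + ending $880.87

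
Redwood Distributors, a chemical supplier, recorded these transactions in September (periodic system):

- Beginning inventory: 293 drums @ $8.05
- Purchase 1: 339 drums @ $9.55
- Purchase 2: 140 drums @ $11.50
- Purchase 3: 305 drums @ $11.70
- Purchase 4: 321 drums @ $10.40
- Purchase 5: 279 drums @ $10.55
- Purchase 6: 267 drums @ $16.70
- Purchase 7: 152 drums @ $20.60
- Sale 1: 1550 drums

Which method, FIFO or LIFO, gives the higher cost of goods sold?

FIFO COGS: 293 @ $8.05 + 339 @ $9.55 + 140 @ $11.50 + 305 @ $11.70 + 321 @ $10.40 + 152 @ $10.55 = $15,716.60
LIFO COGS: 152 @ $20.60 + 267 @ $16.70 + 279 @ $10.55 + 321 @ $10.40 + 305 @ $11.70 + 140 @ $11.50 + 86 @ $9.55 = $19,871.75

LIFO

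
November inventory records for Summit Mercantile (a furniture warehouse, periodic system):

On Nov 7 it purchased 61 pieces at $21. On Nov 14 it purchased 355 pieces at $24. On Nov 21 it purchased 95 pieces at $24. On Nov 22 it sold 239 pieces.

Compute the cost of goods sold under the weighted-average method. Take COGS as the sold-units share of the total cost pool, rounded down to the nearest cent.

Nov 22, sell 239: 239/511 × $12,081.00 → $5,650.40
Ending inventory (cost pool remaining) = $6,430.60

COGS = $5,650.40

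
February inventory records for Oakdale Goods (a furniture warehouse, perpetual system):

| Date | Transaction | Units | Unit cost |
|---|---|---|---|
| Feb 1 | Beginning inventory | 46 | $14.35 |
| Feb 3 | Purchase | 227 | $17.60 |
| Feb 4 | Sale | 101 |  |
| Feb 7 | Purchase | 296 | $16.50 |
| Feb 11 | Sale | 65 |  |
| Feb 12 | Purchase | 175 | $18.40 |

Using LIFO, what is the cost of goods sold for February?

Feb 4, 101 sold [LIFO — newest first]: 101 @ $17.60 = $1,777.60
Feb 11, 65 sold [LIFO — newest first]: 65 @ $16.50 = $1,072.50
Total COGS = $1,777.60 + $1,072.50 = $2,850.10
Ending inventory: 46 @ $14.35 + 126 @ $17.60 + 231 @ $16.50 + 175 @ $18.40 = $9,909.20
Check: goods available $12,759.30 = COGS $2,850.10 + ending $9,909.20

COGS = $2,850.10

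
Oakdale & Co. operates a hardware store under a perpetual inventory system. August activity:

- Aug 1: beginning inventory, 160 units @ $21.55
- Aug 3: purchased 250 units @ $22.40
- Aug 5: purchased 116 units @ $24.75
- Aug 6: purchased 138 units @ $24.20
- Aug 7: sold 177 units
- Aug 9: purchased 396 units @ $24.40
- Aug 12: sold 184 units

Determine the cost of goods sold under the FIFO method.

COGS = $7,950.40

Aug 7, 177 sold [FIFO — oldest first]: 160 @ $21.55 + 17 @ $22.40 = $3,828.80
Aug 12, 184 sold [FIFO — oldest first]: 184 @ $22.40 = $4,121.60
Total COGS = $3,828.80 + $4,121.60 = $7,950.40
Ending inventory: 49 @ $22.40 + 116 @ $24.75 + 138 @ $24.20 + 396 @ $24.40 = $16,970.60
Check: goods available $24,921.00 = COGS $7,950.40 + ending $16,970.60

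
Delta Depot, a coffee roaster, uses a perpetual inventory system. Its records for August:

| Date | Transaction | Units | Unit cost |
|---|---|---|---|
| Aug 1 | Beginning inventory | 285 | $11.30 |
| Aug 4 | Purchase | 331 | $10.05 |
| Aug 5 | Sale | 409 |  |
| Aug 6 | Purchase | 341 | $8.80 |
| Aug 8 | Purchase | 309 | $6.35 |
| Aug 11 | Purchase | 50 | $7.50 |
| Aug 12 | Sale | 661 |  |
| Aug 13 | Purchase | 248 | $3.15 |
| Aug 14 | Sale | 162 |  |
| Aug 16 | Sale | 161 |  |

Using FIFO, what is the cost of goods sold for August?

Aug 5, 409 sold [FIFO — oldest first]: 285 @ $11.30 + 124 @ $10.05 = $4,466.70
Aug 12, 661 sold [FIFO — oldest first]: 207 @ $10.05 + 341 @ $8.80 + 113 @ $6.35 = $5,798.70
Aug 14, 162 sold [FIFO — oldest first]: 162 @ $6.35 = $1,028.70
Aug 16, 161 sold [FIFO — oldest first]: 34 @ $6.35 + 50 @ $7.50 + 77 @ $3.15 = $833.45
Total COGS = $4,466.70 + $5,798.70 + $1,028.70 + $833.45 = $12,127.55
Ending inventory: 171 @ $3.15 = $538.65

COGS = $12,127.55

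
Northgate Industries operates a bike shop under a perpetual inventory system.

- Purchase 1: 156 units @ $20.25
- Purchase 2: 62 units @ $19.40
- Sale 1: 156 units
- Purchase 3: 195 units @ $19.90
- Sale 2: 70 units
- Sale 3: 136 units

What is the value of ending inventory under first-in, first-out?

Ending inventory = $1,014.90

Sale 1 (156) [FIFO — oldest first]: 156 @ $20.25 = $3,159.00
Sale 2 (70) [FIFO — oldest first]: 62 @ $19.40 + 8 @ $19.90 = $1,362.00
Sale 3 (136) [FIFO — oldest first]: 136 @ $19.90 = $2,706.40
Total COGS = $3,159.00 + $1,362.00 + $2,706.40 = $7,227.40
Ending inventory: 51 @ $19.90 = $1,014.90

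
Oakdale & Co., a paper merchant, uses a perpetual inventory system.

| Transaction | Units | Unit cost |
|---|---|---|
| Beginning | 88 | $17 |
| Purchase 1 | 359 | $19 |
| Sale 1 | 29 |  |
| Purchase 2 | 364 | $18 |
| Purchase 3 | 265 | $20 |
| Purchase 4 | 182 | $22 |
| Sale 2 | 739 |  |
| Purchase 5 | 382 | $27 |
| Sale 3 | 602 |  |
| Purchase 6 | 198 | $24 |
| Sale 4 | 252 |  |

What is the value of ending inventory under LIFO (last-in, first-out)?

Sale 1 (29) [LIFO — newest first]: 29 @ $19 = $551
Sale 2 (739) [LIFO — newest first]: 182 @ $22 + 265 @ $20 + 292 @ $18 = $14,560
Sale 3 (602) [LIFO — newest first]: 382 @ $27 + 72 @ $18 + 148 @ $19 = $14,422
Sale 4 (252) [LIFO — newest first]: 198 @ $24 + 54 @ $19 = $5,778
Total COGS = $551 + $14,560 + $14,422 + $5,778 = $35,311
Ending inventory: 88 @ $17 + 128 @ $19 = $3,928

Ending inventory = $3,928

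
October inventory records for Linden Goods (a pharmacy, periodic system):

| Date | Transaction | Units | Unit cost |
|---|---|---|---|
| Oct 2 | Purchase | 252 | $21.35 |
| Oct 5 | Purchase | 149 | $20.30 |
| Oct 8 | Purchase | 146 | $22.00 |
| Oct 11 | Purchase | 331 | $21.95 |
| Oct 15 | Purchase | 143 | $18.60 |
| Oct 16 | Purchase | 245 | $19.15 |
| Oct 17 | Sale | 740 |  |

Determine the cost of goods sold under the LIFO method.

COGS = $15,079.00

Oct 17, 740 sold [LIFO — newest first]: 245 @ $19.15 + 143 @ $18.60 + 331 @ $21.95 + 21 @ $22.00 = $15,079.00
Ending inventory: 252 @ $21.35 + 149 @ $20.30 + 125 @ $22.00 = $11,154.90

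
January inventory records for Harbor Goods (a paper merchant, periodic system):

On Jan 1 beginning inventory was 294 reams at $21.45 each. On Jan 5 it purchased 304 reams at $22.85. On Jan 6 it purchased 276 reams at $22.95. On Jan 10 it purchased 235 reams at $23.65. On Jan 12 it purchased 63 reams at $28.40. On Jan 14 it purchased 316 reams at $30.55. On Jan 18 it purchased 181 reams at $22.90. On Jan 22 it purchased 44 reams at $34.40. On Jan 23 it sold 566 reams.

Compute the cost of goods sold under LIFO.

Jan 23, 566 sold [LIFO — newest first]: 44 @ $34.40 + 181 @ $22.90 + 316 @ $30.55 + 25 @ $28.40 = $16,022.30
Ending inventory: 294 @ $21.45 + 304 @ $22.85 + 276 @ $22.95 + 235 @ $23.65 + 38 @ $28.40 = $26,223.85

COGS = $16,022.30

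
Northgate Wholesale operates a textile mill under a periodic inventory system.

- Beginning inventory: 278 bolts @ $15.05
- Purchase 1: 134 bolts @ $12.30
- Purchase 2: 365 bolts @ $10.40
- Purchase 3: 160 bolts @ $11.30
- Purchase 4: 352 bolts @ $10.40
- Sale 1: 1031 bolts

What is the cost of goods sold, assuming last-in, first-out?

Sale 1 (1031) [LIFO — newest first]: 352 @ $10.40 + 160 @ $11.30 + 365 @ $10.40 + 134 @ $12.30 + 20 @ $15.05 = $11,214.00
Ending inventory: 258 @ $15.05 = $3,882.90

COGS = $11,214.00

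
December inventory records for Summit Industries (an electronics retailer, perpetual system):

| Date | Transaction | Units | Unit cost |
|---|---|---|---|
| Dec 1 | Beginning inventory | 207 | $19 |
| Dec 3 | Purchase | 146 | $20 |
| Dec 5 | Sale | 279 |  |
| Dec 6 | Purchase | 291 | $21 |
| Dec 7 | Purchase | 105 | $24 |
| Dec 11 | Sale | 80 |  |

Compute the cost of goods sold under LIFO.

COGS = $7,367

Dec 5, 279 sold [LIFO — newest first]: 146 @ $20 + 133 @ $19 = $5,447
Dec 11, 80 sold [LIFO — newest first]: 80 @ $24 = $1,920
Total COGS = $5,447 + $1,920 = $7,367
Ending inventory: 74 @ $19 + 291 @ $21 + 25 @ $24 = $8,117
Check: goods available $15,484 = COGS $7,367 + ending $8,117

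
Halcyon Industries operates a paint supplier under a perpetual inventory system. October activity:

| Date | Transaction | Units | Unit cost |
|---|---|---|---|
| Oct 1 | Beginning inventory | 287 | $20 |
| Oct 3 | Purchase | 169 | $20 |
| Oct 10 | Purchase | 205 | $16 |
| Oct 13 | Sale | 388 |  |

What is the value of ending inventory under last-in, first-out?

Oct 13, 388 sold [LIFO — newest first]: 205 @ $16 + 169 @ $20 + 14 @ $20 = $6,940
Ending inventory: 273 @ $20 = $5,460
Check: goods available $12,400 = COGS $6,940 + ending $5,460

Ending inventory = $5,460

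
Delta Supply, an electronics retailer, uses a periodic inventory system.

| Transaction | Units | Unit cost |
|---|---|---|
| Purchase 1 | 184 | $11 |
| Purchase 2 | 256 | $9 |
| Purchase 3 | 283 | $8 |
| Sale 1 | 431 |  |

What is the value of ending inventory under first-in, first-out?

Ending inventory = $2,345

Sale 1 (431) [FIFO — oldest first]: 184 @ $11 + 247 @ $9 = $4,247
Ending inventory: 9 @ $9 + 283 @ $8 = $2,345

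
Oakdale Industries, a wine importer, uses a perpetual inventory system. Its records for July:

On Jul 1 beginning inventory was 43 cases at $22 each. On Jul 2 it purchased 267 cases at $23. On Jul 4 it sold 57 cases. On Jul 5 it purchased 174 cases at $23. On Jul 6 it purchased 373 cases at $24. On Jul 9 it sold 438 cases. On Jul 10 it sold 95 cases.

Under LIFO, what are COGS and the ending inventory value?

COGS = $13,943; ending inventory = $6,098

Jul 4, 57 sold [LIFO — newest first]: 57 @ $23 = $1,311
Jul 9, 438 sold [LIFO — newest first]: 373 @ $24 + 65 @ $23 = $10,447
Jul 10, 95 sold [LIFO — newest first]: 95 @ $23 = $2,185
Total COGS = $1,311 + $10,447 + $2,185 = $13,943
Ending inventory: 43 @ $22 + 210 @ $23 + 14 @ $23 = $6,098
Check: goods available $20,041 = COGS $13,943 + ending $6,098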